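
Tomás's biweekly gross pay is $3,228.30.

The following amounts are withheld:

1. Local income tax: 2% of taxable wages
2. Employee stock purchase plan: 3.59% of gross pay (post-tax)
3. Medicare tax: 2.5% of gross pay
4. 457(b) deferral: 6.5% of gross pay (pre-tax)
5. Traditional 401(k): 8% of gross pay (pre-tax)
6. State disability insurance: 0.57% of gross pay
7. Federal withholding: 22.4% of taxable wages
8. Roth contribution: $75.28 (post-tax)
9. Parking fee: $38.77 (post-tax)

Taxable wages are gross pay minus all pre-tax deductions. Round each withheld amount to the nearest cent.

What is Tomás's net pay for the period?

Traditional 401(k): $3,228.30 × 0.08 = $258.26
457(b) deferral: $3,228.30 × 0.065 = $209.84
Pre-tax total = $258.26 + $209.84 = $468.10
Taxable wages = $3,228.30 − $468.10 = $2,760.20
Federal withholding: $2,760.20 × 0.224 = $618.28
Local income tax: $2,760.20 × 0.02 = $55.20
Medicare tax: $3,228.30 × 0.025 = $80.71
State disability insurance: $3,228.30 × 0.0057 = $18.40
Roth contribution: $75.28
Employee stock purchase plan: $3,228.30 × 0.0359 = $115.90
Parking fee: $38.77
Total deductions = $258.26 + $209.84 + $618.28 + $55.20 + $80.71 + $18.40 + $75.28 + $115.90 + $38.77 = $1,470.64
Net pay = $3,228.30 − $1,470.64 = $1,757.66

$1,757.66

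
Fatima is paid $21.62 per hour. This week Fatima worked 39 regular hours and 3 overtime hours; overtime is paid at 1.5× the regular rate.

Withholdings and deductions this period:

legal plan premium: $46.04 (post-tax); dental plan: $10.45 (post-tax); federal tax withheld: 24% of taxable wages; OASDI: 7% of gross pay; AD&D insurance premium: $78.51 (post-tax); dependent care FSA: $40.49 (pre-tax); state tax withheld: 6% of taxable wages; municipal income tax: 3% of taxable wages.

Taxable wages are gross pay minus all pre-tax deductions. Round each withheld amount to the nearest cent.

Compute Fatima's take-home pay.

Regular pay: 39 × $21.62 = $843.18
Overtime pay: 3 × $21.62 × 1.5 = $97.29
Gross pay = $843.18 + $97.29 = $940.47
Dependent care FSA: $40.49
Taxable wages = $940.47 − $40.49 = $899.98
Federal tax withheld: $899.98 × 0.24 = $216.00
Municipal income tax: $899.98 × 0.03 = $27.00
State tax withheld: $899.98 × 0.06 = $54.00
OASDI: $940.47 × 0.07 = $65.83
Legal plan premium: $46.04
AD&D insurance premium: $78.51
Dental plan: $10.45
Total deductions = $40.49 + $216.00 + $27.00 + $54.00 + $65.83 + $46.04 + $78.51 + $10.45 = $538.32
Net pay = $940.47 − $538.32 = $402.15

$402.15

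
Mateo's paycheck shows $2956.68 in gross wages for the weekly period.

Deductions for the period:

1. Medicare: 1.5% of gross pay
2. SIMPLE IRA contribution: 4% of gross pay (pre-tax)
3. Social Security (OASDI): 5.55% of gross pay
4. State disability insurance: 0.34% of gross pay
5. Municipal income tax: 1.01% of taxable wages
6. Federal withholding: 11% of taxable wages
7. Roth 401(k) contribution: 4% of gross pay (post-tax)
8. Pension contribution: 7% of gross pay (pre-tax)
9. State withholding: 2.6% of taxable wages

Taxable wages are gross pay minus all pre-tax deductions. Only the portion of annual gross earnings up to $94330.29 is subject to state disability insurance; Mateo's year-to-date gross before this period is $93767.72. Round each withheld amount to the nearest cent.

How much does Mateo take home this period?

$1918.35

Pension contribution: $2956.68 × 0.07 = $206.97
SIMPLE IRA contribution: $2956.68 × 0.04 = $118.27
Pre-tax total = $206.97 + $118.27 = $325.24
Taxable wages = $2956.68 − $325.24 = $2631.44
State withholding: $2631.44 × 0.026 = $68.42
Municipal income tax: $2631.44 × 0.0101 = $26.58
Federal withholding: $2631.44 × 0.11 = $289.46
State disability insurance: only $94330.29 − $93767.72 = $562.57 of this check is subject → $562.57 × 0.0034 = $1.91
Medicare: $2956.68 × 0.015 = $44.35
Social Security (OASDI): $2956.68 × 0.0555 = $164.10
Roth 401(k) contribution: $2956.68 × 0.04 = $118.27
Total deductions = $206.97 + $118.27 + $68.42 + $26.58 + $289.46 + $1.91 + $44.35 + $164.10 + $118.27 = $1038.33
Net pay = $2956.68 − $1038.33 = $1918.35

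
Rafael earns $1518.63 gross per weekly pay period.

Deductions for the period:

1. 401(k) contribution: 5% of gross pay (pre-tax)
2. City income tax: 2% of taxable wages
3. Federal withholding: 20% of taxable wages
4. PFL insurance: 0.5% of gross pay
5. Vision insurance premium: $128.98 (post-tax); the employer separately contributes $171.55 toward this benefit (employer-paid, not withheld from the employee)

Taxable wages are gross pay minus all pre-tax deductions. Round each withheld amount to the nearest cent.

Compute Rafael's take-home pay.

$988.74

401(k) contribution: $1518.63 × 0.05 = $75.93
Taxable wages = $1518.63 − $75.93 = $1442.70
City income tax: $1442.70 × 0.02 = $28.85
Federal withholding: $1442.70 × 0.2 = $288.54
PFL insurance: $1518.63 × 0.005 = $7.59
Vision insurance premium: $128.98
(Employer's $171.55 toward vision insurance premium is not withheld from the employee.)
Total deductions = $75.93 + $28.85 + $288.54 + $7.59 + $128.98 = $529.89
Net pay = $1518.63 − $529.89 = $988.74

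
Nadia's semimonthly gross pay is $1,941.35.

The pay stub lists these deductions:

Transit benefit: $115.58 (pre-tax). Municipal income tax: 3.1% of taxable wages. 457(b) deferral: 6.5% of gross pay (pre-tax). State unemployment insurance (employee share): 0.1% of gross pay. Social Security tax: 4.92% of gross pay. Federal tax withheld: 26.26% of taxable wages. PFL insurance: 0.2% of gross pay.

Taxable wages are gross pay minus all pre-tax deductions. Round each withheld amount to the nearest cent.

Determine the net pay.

$1,099.25

457(b) deferral: $1,941.35 × 0.065 = $126.19
Transit benefit: $115.58
Pre-tax total = $126.19 + $115.58 = $241.77
Taxable wages = $1,941.35 − $241.77 = $1,699.58
Municipal income tax: $1,699.58 × 0.031 = $52.69
Federal tax withheld: $1,699.58 × 0.2626 = $446.31
PFL insurance: $1,941.35 × 0.002 = $3.88
State unemployment insurance (employee share): $1,941.35 × 0.001 = $1.94
Social Security tax: $1,941.35 × 0.0492 = $95.51
Total deductions = $126.19 + $115.58 + $52.69 + $446.31 + $3.88 + $1.94 + $95.51 = $842.10
Net pay = $1,941.35 − $842.10 = $1,099.25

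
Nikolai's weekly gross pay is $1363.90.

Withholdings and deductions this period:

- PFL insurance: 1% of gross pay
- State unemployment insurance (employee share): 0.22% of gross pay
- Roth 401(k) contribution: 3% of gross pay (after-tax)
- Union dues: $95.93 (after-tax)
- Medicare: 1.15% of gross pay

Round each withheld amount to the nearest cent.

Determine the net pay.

$1194.73

State unemployment insurance (employee share): $1363.90 × 0.0022 = $3.00
PFL insurance: $1363.90 × 0.01 = $13.64
Medicare: $1363.90 × 0.0115 = $15.68
Union dues: $95.93
Roth 401(k) contribution: $1363.90 × 0.03 = $40.92
Total deductions = $3.00 + $13.64 + $15.68 + $95.93 + $40.92 = $169.17
Net pay = $1363.90 − $169.17 = $1194.73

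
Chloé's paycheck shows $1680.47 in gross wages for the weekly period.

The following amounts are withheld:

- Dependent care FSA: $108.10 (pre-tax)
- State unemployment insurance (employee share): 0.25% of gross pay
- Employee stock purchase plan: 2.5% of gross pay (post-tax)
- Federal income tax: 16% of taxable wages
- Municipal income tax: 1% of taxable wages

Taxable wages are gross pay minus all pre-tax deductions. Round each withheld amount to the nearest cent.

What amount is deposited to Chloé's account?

$1258.86

Dependent care FSA: $108.10
Taxable wages = $1680.47 − $108.10 = $1572.37
Municipal income tax: $1572.37 × 0.01 = $15.72
Federal income tax: $1572.37 × 0.16 = $251.58
State unemployment insurance (employee share): $1680.47 × 0.0025 = $4.20
Employee stock purchase plan: $1680.47 × 0.025 = $42.01
Total deductions = $108.10 + $15.72 + $251.58 + $4.20 + $42.01 = $421.61
Net pay = $1680.47 − $421.61 = $1258.86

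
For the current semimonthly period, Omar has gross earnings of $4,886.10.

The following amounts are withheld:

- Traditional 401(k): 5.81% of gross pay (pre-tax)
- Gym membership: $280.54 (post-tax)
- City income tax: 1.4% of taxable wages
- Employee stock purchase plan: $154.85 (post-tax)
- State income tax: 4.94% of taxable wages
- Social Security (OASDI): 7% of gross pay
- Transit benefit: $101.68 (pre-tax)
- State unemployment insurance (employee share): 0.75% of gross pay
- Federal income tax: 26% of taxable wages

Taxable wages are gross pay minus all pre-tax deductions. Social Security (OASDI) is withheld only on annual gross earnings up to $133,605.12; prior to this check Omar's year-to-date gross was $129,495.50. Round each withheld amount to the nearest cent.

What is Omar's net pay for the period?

Traditional 401(k): $4,886.10 × 0.0581 = $283.88
Transit benefit: $101.68
Pre-tax total = $283.88 + $101.68 = $385.56
Taxable wages = $4,886.10 − $385.56 = $4,500.54
Federal income tax: $4,500.54 × 0.26 = $1,170.14
City income tax: $4,500.54 × 0.014 = $63.01
State income tax: $4,500.54 × 0.0494 = $222.33
Social Security (OASDI): only $133,605.12 − $129,495.50 = $4,109.62 of this check is subject → $4,109.62 × 0.07 = $287.67
State unemployment insurance (employee share): $4,886.10 × 0.0075 = $36.65
Employee stock purchase plan: $154.85
Gym membership: $280.54
Total deductions = $283.88 + $101.68 + $1,170.14 + $63.01 + $222.33 + $287.67 + $36.65 + $154.85 + $280.54 = $2,600.75
Net pay = $4,886.10 − $2,600.75 = $2,285.35

$2,285.35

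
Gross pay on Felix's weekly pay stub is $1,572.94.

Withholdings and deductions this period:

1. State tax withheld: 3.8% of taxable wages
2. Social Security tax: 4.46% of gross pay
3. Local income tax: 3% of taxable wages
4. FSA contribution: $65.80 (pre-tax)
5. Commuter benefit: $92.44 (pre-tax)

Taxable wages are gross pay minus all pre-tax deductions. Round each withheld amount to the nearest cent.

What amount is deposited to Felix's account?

$1,248.35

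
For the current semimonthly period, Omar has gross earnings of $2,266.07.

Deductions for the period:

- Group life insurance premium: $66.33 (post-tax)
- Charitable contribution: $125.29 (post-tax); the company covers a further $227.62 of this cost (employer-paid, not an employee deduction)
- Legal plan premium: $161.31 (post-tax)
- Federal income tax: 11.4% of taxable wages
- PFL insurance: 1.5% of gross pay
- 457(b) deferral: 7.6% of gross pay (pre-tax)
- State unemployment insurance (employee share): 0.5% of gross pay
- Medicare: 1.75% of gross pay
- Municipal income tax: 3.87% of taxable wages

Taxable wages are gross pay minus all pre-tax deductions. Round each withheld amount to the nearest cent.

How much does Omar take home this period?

$1,336.21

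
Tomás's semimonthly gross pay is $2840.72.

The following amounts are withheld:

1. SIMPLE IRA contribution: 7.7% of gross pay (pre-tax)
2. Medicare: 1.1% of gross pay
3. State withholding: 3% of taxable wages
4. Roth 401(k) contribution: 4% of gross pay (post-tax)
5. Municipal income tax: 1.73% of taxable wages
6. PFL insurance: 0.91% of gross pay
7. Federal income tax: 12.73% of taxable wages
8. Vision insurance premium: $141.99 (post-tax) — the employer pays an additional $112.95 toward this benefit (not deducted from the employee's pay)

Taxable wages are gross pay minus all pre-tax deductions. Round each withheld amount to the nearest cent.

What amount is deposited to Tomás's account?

SIMPLE IRA contribution: $2840.72 × 0.077 = $218.74
Taxable wages = $2840.72 − $218.74 = $2621.98
State withholding: $2621.98 × 0.03 = $78.66
Federal income tax: $2621.98 × 0.1273 = $333.78
Municipal income tax: $2621.98 × 0.0173 = $45.36
PFL insurance: $2840.72 × 0.0091 = $25.85
Medicare: $2840.72 × 0.011 = $31.25
Vision insurance premium: $141.99
Roth 401(k) contribution: $2840.72 × 0.04 = $113.63
(Employer's $112.95 toward vision insurance premium is not withheld from the employee.)
Total deductions = $218.74 + $78.66 + $333.78 + $45.36 + $25.85 + $31.25 + $141.99 + $113.63 = $989.26
Net pay = $2840.72 − $989.26 = $1851.46

$1851.46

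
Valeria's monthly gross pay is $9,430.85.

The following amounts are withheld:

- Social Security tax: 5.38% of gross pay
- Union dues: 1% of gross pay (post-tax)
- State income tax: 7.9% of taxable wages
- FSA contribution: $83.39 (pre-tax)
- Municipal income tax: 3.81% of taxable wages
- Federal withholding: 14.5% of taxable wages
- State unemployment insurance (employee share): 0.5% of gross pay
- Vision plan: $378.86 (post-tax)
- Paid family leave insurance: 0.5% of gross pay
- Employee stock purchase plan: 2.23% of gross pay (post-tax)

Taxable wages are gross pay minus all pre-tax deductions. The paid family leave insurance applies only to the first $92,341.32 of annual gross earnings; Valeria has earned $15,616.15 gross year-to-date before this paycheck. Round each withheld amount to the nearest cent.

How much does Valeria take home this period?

$5,612.33

FSA contribution: $83.39
Taxable wages = $9,430.85 − $83.39 = $9,347.46
State income tax: $9,347.46 × 0.079 = $738.45
Municipal income tax: $9,347.46 × 0.0381 = $356.14
Federal withholding: $9,347.46 × 0.145 = $1,355.38
Social Security tax: $9,430.85 × 0.0538 = $507.38
State unemployment insurance (employee share): $9,430.85 × 0.005 = $47.15
Paid family leave insurance: cap not yet reached, full $9,430.85 is subject → $9,430.85 × 0.005 = $47.15
Employee stock purchase plan: $9,430.85 × 0.0223 = $210.31
Union dues: $9,430.85 × 0.01 = $94.31
Vision plan: $378.86
Total deductions = $83.39 + $738.45 + $356.14 + $1,355.38 + $507.38 + $47.15 + $47.15 + $210.31 + $94.31 + $378.86 = $3,818.52
Net pay = $9,430.85 − $3,818.52 = $5,612.33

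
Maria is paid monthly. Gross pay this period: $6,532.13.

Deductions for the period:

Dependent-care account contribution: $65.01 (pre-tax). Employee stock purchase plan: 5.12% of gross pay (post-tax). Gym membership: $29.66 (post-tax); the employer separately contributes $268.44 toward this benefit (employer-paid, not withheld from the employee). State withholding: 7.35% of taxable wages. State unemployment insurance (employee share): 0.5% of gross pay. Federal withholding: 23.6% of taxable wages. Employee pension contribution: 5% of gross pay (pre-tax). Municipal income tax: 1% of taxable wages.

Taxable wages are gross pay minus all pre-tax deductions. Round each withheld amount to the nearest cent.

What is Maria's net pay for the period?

$3,781.84

Employee pension contribution: $6,532.13 × 0.05 = $326.61
Dependent-care account contribution: $65.01
Pre-tax total = $326.61 + $65.01 = $391.62
Taxable wages = $6,532.13 − $391.62 = $6,140.51
Municipal income tax: $6,140.51 × 0.01 = $61.41
Federal withholding: $6,140.51 × 0.236 = $1,449.16
State withholding: $6,140.51 × 0.0735 = $451.33
State unemployment insurance (employee share): $6,532.13 × 0.005 = $32.66
Employee stock purchase plan: $6,532.13 × 0.0512 = $334.45
Gym membership: $29.66
(Employer's $268.44 toward gym membership is not withheld from the employee.)
Total deductions = $326.61 + $65.01 + $61.41 + $1,449.16 + $451.33 + $32.66 + $334.45 + $29.66 = $2,750.29
Net pay = $6,532.13 − $2,750.29 = $3,781.84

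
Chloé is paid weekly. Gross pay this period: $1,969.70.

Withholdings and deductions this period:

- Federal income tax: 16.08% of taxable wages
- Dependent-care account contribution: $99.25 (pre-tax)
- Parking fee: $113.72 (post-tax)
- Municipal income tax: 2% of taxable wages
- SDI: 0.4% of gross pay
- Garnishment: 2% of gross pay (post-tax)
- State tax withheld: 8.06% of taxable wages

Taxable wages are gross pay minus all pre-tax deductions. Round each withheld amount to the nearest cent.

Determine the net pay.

Dependent-care account contribution: $99.25
Taxable wages = $1,969.70 − $99.25 = $1,870.45
Municipal income tax: $1,870.45 × 0.02 = $37.41
Federal income tax: $1,870.45 × 0.1608 = $300.77
State tax withheld: $1,870.45 × 0.0806 = $150.76
SDI: $1,969.70 × 0.004 = $7.88
Garnishment: $1,969.70 × 0.02 = $39.39
Parking fee: $113.72
Total deductions = $99.25 + $37.41 + $300.77 + $150.76 + $7.88 + $39.39 + $113.72 = $749.18
Net pay = $1,969.70 − $749.18 = $1,220.52

$1,220.52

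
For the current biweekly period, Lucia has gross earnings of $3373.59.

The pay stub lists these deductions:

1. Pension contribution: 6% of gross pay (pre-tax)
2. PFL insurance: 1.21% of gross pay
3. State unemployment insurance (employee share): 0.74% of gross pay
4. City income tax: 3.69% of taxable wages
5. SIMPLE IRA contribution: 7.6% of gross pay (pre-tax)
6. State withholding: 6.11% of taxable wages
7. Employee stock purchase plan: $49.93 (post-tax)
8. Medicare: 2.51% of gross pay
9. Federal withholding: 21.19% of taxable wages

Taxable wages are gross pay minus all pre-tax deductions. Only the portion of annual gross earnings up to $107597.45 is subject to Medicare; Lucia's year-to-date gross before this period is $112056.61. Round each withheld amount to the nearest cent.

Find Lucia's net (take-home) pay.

$1895.78

Pension contribution: $3373.59 × 0.06 = $202.42
SIMPLE IRA contribution: $3373.59 × 0.076 = $256.39
Pre-tax total = $202.42 + $256.39 = $458.81
Taxable wages = $3373.59 − $458.81 = $2914.78
State withholding: $2914.78 × 0.0611 = $178.09
Federal withholding: $2914.78 × 0.2119 = $617.64
City income tax: $2914.78 × 0.0369 = $107.56
State unemployment insurance (employee share): $3373.59 × 0.0074 = $24.96
Medicare: annual cap $107597.45 already reached (YTD $112056.61), so $0.00
PFL insurance: $3373.59 × 0.0121 = $40.82
Employee stock purchase plan: $49.93
Total deductions = $202.42 + $256.39 + $178.09 + $617.64 + $107.56 + $24.96 + $0.00 + $40.82 + $49.93 = $1477.81
Net pay = $3373.59 − $1477.81 = $1895.78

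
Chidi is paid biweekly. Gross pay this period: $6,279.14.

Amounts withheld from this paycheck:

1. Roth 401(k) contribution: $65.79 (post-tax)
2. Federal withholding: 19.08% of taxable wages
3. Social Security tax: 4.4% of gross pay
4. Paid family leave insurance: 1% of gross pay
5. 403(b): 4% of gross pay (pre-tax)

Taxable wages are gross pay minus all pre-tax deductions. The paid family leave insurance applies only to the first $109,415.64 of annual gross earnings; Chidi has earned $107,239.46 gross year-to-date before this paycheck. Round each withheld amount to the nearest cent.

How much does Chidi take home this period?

$4,514.00

403(b): $6,279.14 × 0.04 = $251.17
Taxable wages = $6,279.14 − $251.17 = $6,027.97
Federal withholding: $6,027.97 × 0.1908 = $1,150.14
Social Security tax: $6,279.14 × 0.044 = $276.28
Paid family leave insurance: only $109,415.64 − $107,239.46 = $2,176.18 of this check is subject → $2,176.18 × 0.01 = $21.76
Roth 401(k) contribution: $65.79
Total deductions = $251.17 + $1,150.14 + $276.28 + $21.76 + $65.79 = $1,765.14
Net pay = $6,279.14 − $1,765.14 = $4,514.00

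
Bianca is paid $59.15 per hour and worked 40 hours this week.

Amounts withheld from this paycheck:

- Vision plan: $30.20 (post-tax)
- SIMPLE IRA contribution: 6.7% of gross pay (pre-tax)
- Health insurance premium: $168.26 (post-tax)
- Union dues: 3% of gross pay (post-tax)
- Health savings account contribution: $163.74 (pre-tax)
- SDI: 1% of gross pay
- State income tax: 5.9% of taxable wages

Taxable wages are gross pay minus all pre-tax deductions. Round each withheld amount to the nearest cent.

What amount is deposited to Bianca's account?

Gross pay: 40 × $59.15 = $2,366.00
Health savings account contribution: $163.74
SIMPLE IRA contribution: $2,366.00 × 0.067 = $158.52
Pre-tax total = $163.74 + $158.52 = $322.26
Taxable wages = $2,366.00 − $322.26 = $2,043.74
State income tax: $2,043.74 × 0.059 = $120.58
SDI: $2,366.00 × 0.01 = $23.66
Vision plan: $30.20
Health insurance premium: $168.26
Union dues: $2,366.00 × 0.03 = $70.98
Total deductions = $163.74 + $158.52 + $120.58 + $23.66 + $30.20 + $168.26 + $70.98 = $735.94
Net pay = $2,366.00 − $735.94 = $1,630.06

$1,630.06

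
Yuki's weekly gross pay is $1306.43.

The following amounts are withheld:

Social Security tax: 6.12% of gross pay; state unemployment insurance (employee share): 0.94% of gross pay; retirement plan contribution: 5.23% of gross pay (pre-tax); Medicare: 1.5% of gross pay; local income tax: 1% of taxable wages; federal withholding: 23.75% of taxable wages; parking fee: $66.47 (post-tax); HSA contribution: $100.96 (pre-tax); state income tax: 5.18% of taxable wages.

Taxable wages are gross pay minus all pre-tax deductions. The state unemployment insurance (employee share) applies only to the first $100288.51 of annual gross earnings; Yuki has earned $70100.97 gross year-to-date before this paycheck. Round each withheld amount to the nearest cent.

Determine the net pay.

Retirement plan contribution: $1306.43 × 0.0523 = $68.33
HSA contribution: $100.96
Pre-tax total = $68.33 + $100.96 = $169.29
Taxable wages = $1306.43 − $169.29 = $1137.14
Local income tax: $1137.14 × 0.01 = $11.37
State income tax: $1137.14 × 0.0518 = $58.90
Federal withholding: $1137.14 × 0.2375 = $270.07
Medicare: $1306.43 × 0.015 = $19.60
Social Security tax: $1306.43 × 0.0612 = $79.95
State unemployment insurance (employee share): cap not yet reached, full $1306.43 is subject → $1306.43 × 0.0094 = $12.28
Parking fee: $66.47
Total deductions = $68.33 + $100.96 + $11.37 + $58.90 + $270.07 + $19.60 + $79.95 + $12.28 + $66.47 = $687.93
Net pay = $1306.43 − $687.93 = $618.50

$618.50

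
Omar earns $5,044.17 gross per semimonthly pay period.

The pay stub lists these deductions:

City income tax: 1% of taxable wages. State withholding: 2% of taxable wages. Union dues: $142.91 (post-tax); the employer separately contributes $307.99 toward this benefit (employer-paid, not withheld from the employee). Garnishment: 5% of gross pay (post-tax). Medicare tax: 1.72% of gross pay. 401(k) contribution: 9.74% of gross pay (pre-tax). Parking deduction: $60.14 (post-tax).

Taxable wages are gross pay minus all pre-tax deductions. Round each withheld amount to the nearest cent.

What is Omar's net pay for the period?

$3,874.26

401(k) contribution: $5,044.17 × 0.0974 = $491.30
Taxable wages = $5,044.17 − $491.30 = $4,552.87
State withholding: $4,552.87 × 0.02 = $91.06
City income tax: $4,552.87 × 0.01 = $45.53
Medicare tax: $5,044.17 × 0.0172 = $86.76
Parking deduction: $60.14
Garnishment: $5,044.17 × 0.05 = $252.21
Union dues: $142.91
(Employer's $307.99 toward union dues is not withheld from the employee.)
Total deductions = $491.30 + $91.06 + $45.53 + $86.76 + $60.14 + $252.21 + $142.91 = $1,169.91
Net pay = $5,044.17 − $1,169.91 = $3,874.26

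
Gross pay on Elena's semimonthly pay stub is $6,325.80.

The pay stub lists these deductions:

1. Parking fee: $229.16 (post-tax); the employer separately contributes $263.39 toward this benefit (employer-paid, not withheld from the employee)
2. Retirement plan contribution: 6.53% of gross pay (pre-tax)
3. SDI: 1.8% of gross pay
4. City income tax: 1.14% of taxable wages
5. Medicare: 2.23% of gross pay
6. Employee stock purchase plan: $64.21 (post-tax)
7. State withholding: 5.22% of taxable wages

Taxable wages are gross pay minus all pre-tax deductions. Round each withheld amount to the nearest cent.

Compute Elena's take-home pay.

$4,988.38

Retirement plan contribution: $6,325.80 × 0.0653 = $413.07
Taxable wages = $6,325.80 − $413.07 = $5,912.73
State withholding: $5,912.73 × 0.0522 = $308.64
City income tax: $5,912.73 × 0.0114 = $67.41
SDI: $6,325.80 × 0.018 = $113.86
Medicare: $6,325.80 × 0.0223 = $141.07
Employee stock purchase plan: $64.21
Parking fee: $229.16
(Employer's $263.39 toward parking fee is not withheld from the employee.)
Total deductions = $413.07 + $308.64 + $67.41 + $113.86 + $141.07 + $64.21 + $229.16 = $1,337.42
Net pay = $6,325.80 − $1,337.42 = $4,988.38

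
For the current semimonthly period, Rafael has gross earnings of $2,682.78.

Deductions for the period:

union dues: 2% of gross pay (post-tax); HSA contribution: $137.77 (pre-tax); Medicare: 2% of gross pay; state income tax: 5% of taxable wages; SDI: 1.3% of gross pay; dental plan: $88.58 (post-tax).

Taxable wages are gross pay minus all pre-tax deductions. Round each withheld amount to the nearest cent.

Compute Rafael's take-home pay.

$2,186.98

HSA contribution: $137.77
Taxable wages = $2,682.78 − $137.77 = $2,545.01
State income tax: $2,545.01 × 0.05 = $127.25
SDI: $2,682.78 × 0.013 = $34.88
Medicare: $2,682.78 × 0.02 = $53.66
Union dues: $2,682.78 × 0.02 = $53.66
Dental plan: $88.58
Total deductions = $137.77 + $127.25 + $34.88 + $53.66 + $53.66 + $88.58 = $495.80
Net pay = $2,682.78 − $495.80 = $2,186.98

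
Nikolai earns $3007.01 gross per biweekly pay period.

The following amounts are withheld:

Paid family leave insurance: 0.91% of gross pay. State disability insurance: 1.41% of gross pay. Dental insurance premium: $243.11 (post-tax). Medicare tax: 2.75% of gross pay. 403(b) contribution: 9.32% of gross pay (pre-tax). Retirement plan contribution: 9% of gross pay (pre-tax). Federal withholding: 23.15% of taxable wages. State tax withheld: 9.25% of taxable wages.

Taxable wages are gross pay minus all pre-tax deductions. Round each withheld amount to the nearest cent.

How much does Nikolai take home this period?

403(b) contribution: $3007.01 × 0.0932 = $280.25
Retirement plan contribution: $3007.01 × 0.09 = $270.63
Pre-tax total = $280.25 + $270.63 = $550.88
Taxable wages = $3007.01 − $550.88 = $2456.13
State tax withheld: $2456.13 × 0.0925 = $227.19
Federal withholding: $2456.13 × 0.2315 = $568.59
Paid family leave insurance: $3007.01 × 0.0091 = $27.36
State disability insurance: $3007.01 × 0.0141 = $42.40
Medicare tax: $3007.01 × 0.0275 = $82.69
Dental insurance premium: $243.11
Total deductions = $280.25 + $270.63 + $227.19 + $568.59 + $27.36 + $42.40 + $82.69 + $243.11 = $1742.22
Net pay = $3007.01 − $1742.22 = $1264.79

$1264.79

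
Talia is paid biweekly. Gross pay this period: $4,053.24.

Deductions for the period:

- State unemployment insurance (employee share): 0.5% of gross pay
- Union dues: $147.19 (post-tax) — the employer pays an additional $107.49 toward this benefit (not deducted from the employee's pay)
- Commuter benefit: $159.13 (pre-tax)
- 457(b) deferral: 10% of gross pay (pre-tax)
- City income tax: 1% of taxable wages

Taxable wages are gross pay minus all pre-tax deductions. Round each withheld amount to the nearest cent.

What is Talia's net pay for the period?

$3,286.44

457(b) deferral: $4,053.24 × 0.1 = $405.32
Commuter benefit: $159.13
Pre-tax total = $405.32 + $159.13 = $564.45
Taxable wages = $4,053.24 − $564.45 = $3,488.79
City income tax: $3,488.79 × 0.01 = $34.89
State unemployment insurance (employee share): $4,053.24 × 0.005 = $20.27
Union dues: $147.19
(Employer's $107.49 toward union dues is not withheld from the employee.)
Total deductions = $405.32 + $159.13 + $34.89 + $20.27 + $147.19 = $766.80
Net pay = $4,053.24 − $766.80 = $3,286.44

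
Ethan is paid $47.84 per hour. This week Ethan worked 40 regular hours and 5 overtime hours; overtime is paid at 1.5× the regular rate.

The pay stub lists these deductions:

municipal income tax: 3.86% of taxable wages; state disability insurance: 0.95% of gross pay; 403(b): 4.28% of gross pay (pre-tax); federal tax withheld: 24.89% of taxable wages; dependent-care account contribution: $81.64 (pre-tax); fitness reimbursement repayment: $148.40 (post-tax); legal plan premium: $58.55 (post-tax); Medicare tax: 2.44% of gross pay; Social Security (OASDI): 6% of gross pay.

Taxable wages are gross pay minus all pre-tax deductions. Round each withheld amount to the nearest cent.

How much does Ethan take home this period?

$1,071.29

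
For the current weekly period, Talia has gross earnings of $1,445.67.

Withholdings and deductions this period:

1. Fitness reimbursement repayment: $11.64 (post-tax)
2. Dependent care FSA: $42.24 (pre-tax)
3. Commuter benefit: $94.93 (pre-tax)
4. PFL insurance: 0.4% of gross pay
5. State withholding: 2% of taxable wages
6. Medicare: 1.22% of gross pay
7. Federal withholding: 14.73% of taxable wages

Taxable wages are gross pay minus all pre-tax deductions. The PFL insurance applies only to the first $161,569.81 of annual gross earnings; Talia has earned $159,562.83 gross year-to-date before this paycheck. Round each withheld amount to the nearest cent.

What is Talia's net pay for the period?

$1,054.53

Dependent care FSA: $42.24
Commuter benefit: $94.93
Pre-tax total = $42.24 + $94.93 = $137.17
Taxable wages = $1,445.67 − $137.17 = $1,308.50
State withholding: $1,308.50 × 0.02 = $26.17
Federal withholding: $1,308.50 × 0.1473 = $192.74
Medicare: $1,445.67 × 0.0122 = $17.64
PFL insurance: cap not yet reached, full $1,445.67 is subject → $1,445.67 × 0.004 = $5.78
Fitness reimbursement repayment: $11.64
Total deductions = $42.24 + $94.93 + $26.17 + $192.74 + $17.64 + $5.78 + $11.64 = $391.14
Net pay = $1,445.67 − $391.14 = $1,054.53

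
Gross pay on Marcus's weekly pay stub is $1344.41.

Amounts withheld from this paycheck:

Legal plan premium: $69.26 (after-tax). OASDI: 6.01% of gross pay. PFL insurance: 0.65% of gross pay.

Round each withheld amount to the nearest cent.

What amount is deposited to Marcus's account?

$1185.61

OASDI: $1344.41 × 0.0601 = $80.80
PFL insurance: $1344.41 × 0.0065 = $8.74
Legal plan premium: $69.26
Total deductions = $80.80 + $8.74 + $69.26 = $158.80
Net pay = $1344.41 − $158.80 = $1185.61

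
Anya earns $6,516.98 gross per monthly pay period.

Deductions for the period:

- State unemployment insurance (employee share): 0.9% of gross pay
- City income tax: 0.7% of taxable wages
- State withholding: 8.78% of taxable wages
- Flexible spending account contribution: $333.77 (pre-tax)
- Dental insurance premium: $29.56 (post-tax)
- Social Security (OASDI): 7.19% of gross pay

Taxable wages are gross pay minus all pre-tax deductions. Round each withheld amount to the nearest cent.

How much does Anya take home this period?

$5,040.26

Flexible spending account contribution: $333.77
Taxable wages = $6,516.98 − $333.77 = $6,183.21
State withholding: $6,183.21 × 0.0878 = $542.89
City income tax: $6,183.21 × 0.007 = $43.28
Social Security (OASDI): $6,516.98 × 0.0719 = $468.57
State unemployment insurance (employee share): $6,516.98 × 0.009 = $58.65
Dental insurance premium: $29.56
Total deductions = $333.77 + $542.89 + $43.28 + $468.57 + $58.65 + $29.56 = $1,476.72
Net pay = $6,516.98 − $1,476.72 = $5,040.26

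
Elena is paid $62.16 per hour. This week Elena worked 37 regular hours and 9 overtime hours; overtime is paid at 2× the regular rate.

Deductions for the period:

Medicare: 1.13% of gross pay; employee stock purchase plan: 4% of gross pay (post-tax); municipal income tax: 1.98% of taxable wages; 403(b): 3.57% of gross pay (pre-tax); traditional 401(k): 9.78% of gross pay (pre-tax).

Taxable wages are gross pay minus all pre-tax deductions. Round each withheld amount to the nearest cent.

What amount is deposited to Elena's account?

Regular pay: 37 × $62.16 = $2,299.92
Overtime pay: 9 × $62.16 × 2 = $1,118.88
Gross pay = $2,299.92 + $1,118.88 = $3,418.80
403(b): $3,418.80 × 0.0357 = $122.05
Traditional 401(k): $3,418.80 × 0.0978 = $334.36
Pre-tax total = $122.05 + $334.36 = $456.41
Taxable wages = $3,418.80 − $456.41 = $2,962.39
Municipal income tax: $2,962.39 × 0.0198 = $58.66
Medicare: $3,418.80 × 0.0113 = $38.63
Employee stock purchase plan: $3,418.80 × 0.04 = $136.75
Total deductions = $122.05 + $334.36 + $58.66 + $38.63 + $136.75 = $690.45
Net pay = $3,418.80 − $690.45 = $2,728.35

$2,728.35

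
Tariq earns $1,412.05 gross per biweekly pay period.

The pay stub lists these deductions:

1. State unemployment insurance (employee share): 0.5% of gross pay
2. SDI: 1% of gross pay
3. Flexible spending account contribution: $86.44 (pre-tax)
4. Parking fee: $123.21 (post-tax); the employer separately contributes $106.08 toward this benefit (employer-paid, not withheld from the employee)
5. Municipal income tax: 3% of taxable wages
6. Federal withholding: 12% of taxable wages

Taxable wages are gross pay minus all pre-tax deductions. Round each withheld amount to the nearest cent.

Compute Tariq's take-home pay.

$982.38

Flexible spending account contribution: $86.44
Taxable wages = $1,412.05 − $86.44 = $1,325.61
Municipal income tax: $1,325.61 × 0.03 = $39.77
Federal withholding: $1,325.61 × 0.12 = $159.07
State unemployment insurance (employee share): $1,412.05 × 0.005 = $7.06
SDI: $1,412.05 × 0.01 = $14.12
Parking fee: $123.21
(Employer's $106.08 toward parking fee is not withheld from the employee.)
Total deductions = $86.44 + $39.77 + $159.07 + $7.06 + $14.12 + $123.21 = $429.67
Net pay = $1,412.05 − $429.67 = $982.38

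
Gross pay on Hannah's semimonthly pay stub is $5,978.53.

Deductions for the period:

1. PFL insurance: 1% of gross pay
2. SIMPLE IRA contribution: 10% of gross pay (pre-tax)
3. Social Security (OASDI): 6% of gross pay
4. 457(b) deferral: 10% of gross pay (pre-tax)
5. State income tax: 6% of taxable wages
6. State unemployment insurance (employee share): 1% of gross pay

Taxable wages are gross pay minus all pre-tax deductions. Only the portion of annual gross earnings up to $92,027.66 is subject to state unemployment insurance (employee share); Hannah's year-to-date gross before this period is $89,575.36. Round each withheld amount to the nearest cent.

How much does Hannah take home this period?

$4,052.84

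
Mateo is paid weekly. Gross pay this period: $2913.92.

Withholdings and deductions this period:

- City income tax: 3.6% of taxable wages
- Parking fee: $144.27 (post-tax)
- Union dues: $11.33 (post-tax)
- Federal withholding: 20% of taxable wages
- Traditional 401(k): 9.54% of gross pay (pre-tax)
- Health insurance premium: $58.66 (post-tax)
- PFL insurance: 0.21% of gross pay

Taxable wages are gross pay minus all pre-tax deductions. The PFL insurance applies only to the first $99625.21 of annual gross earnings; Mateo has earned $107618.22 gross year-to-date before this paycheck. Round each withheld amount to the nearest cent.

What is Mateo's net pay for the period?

$1799.59

Traditional 401(k): $2913.92 × 0.0954 = $277.99
Taxable wages = $2913.92 − $277.99 = $2635.93
Federal withholding: $2635.93 × 0.2 = $527.19
City income tax: $2635.93 × 0.036 = $94.89
PFL insurance: annual cap $99625.21 already reached (YTD $107618.22), so $0.00
Union dues: $11.33
Health insurance premium: $58.66
Parking fee: $144.27
Total deductions = $277.99 + $527.19 + $94.89 + $0.00 + $11.33 + $58.66 + $144.27 = $1114.33
Net pay = $2913.92 − $1114.33 = $1799.59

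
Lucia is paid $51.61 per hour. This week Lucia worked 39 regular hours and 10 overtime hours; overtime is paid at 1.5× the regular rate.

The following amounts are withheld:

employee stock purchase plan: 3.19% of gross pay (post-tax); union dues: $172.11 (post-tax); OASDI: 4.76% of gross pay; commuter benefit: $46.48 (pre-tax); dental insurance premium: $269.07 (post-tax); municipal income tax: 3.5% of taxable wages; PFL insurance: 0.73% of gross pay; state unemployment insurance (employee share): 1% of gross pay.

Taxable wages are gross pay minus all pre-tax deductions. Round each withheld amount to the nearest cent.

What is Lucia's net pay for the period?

Regular pay: 39 × $51.61 = $2,012.79
Overtime pay: 10 × $51.61 × 1.5 = $774.15
Gross pay = $2,012.79 + $774.15 = $2,786.94
Commuter benefit: $46.48
Taxable wages = $2,786.94 − $46.48 = $2,740.46
Municipal income tax: $2,740.46 × 0.035 = $95.92
OASDI: $2,786.94 × 0.0476 = $132.66
PFL insurance: $2,786.94 × 0.0073 = $20.34
State unemployment insurance (employee share): $2,786.94 × 0.01 = $27.87
Dental insurance premium: $269.07
Employee stock purchase plan: $2,786.94 × 0.0319 = $88.90
Union dues: $172.11
Total deductions = $46.48 + $95.92 + $132.66 + $20.34 + $27.87 + $269.07 + $88.90 + $172.11 = $853.35
Net pay = $2,786.94 − $853.35 = $1,933.59

$1,933.59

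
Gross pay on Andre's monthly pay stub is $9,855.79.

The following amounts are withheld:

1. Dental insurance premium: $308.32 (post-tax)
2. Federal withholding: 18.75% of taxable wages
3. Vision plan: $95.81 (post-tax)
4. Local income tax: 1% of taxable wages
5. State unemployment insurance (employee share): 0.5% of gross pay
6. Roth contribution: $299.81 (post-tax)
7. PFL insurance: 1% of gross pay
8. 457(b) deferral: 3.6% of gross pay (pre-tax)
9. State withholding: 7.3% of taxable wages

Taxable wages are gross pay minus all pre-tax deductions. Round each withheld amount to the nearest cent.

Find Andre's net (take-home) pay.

$6,079.19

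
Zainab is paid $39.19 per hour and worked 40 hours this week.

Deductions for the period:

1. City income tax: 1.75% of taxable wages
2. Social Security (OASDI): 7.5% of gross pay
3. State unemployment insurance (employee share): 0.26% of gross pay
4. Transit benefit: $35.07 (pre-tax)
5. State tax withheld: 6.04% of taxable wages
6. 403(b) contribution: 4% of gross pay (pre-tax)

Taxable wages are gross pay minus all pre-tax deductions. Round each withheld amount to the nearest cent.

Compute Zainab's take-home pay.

$1,233.68

Gross pay: 40 × $39.19 = $1,567.60
403(b) contribution: $1,567.60 × 0.04 = $62.70
Transit benefit: $35.07
Pre-tax total = $62.70 + $35.07 = $97.77
Taxable wages = $1,567.60 − $97.77 = $1,469.83
City income tax: $1,469.83 × 0.0175 = $25.72
State tax withheld: $1,469.83 × 0.0604 = $88.78
Social Security (OASDI): $1,567.60 × 0.075 = $117.57
State unemployment insurance (employee share): $1,567.60 × 0.0026 = $4.08
Total deductions = $62.70 + $35.07 + $25.72 + $88.78 + $117.57 + $4.08 = $333.92
Net pay = $1,567.60 − $333.92 = $1,233.68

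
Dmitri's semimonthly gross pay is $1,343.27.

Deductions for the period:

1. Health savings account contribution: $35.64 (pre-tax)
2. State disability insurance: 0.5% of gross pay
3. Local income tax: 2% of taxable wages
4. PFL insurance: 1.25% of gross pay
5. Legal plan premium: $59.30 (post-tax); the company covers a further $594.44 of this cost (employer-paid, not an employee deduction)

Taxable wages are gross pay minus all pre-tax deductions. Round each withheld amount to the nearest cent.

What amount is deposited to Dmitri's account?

Health savings account contribution: $35.64
Taxable wages = $1,343.27 − $35.64 = $1,307.63
Local income tax: $1,307.63 × 0.02 = $26.15
State disability insurance: $1,343.27 × 0.005 = $6.72
PFL insurance: $1,343.27 × 0.0125 = $16.79
Legal plan premium: $59.30
(Employer's $594.44 toward legal plan premium is not withheld from the employee.)
Total deductions = $35.64 + $26.15 + $6.72 + $16.79 + $59.30 = $144.60
Net pay = $1,343.27 − $144.60 = $1,198.67

$1,198.67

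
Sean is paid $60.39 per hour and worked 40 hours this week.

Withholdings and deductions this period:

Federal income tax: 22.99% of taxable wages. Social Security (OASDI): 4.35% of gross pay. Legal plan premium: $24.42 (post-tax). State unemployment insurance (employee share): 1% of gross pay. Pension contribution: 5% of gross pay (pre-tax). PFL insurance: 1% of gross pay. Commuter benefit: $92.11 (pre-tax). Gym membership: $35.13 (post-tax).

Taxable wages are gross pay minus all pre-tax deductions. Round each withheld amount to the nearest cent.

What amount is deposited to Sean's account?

Gross pay: 40 × $60.39 = $2,415.60
Commuter benefit: $92.11
Pension contribution: $2,415.60 × 0.05 = $120.78
Pre-tax total = $92.11 + $120.78 = $212.89
Taxable wages = $2,415.60 − $212.89 = $2,202.71
Federal income tax: $2,202.71 × 0.2299 = $506.40
State unemployment insurance (employee share): $2,415.60 × 0.01 = $24.16
PFL insurance: $2,415.60 × 0.01 = $24.16
Social Security (OASDI): $2,415.60 × 0.0435 = $105.08
Gym membership: $35.13
Legal plan premium: $24.42
Total deductions = $92.11 + $120.78 + $506.40 + $24.16 + $24.16 + $105.08 + $35.13 + $24.42 = $932.24
Net pay = $2,415.60 − $932.24 = $1,483.36

$1,483.36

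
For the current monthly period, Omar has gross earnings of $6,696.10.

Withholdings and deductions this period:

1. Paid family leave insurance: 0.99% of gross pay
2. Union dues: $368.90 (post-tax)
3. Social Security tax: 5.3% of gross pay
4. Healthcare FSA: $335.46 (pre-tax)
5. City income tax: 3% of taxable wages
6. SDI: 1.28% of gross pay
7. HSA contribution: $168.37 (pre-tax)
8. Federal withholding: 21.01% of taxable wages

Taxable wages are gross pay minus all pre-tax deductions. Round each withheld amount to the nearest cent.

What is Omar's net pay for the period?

$3,829.71

Healthcare FSA: $335.46
HSA contribution: $168.37
Pre-tax total = $335.46 + $168.37 = $503.83
Taxable wages = $6,696.10 − $503.83 = $6,192.27
City income tax: $6,192.27 × 0.03 = $185.77
Federal withholding: $6,192.27 × 0.2101 = $1,301.00
Paid family leave insurance: $6,696.10 × 0.0099 = $66.29
SDI: $6,696.10 × 0.0128 = $85.71
Social Security tax: $6,696.10 × 0.053 = $354.89
Union dues: $368.90
Total deductions = $335.46 + $168.37 + $185.77 + $1,301.00 + $66.29 + $85.71 + $354.89 + $368.90 = $2,866.39
Net pay = $6,696.10 − $2,866.39 = $3,829.71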